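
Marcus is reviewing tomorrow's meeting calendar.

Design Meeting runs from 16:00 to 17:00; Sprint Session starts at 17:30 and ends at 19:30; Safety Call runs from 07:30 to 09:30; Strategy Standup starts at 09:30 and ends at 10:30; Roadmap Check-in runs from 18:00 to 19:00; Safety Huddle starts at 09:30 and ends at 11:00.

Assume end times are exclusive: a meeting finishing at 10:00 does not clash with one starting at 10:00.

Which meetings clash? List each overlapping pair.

Sorted by start: Safety Call, Strategy Standup, Safety Huddle, Design Meeting, Sprint Session, Roadmap Check-in.
Strategy Standup starts exactly when Safety Call ends (back-to-back, no overlap), so nothing later overlaps Safety Call either.
Safety Huddle starts before Strategy Standup ends → Strategy Standup and Safety Huddle overlap.
Design Meeting starts after Strategy Standup ends, so nothing later overlaps Strategy Standup either.
Design Meeting starts after Safety Huddle ends, so nothing later overlaps Safety Huddle either.
Sprint Session starts after Design Meeting ends, so nothing later overlaps Design Meeting either.
Roadmap Check-in starts before Sprint Session ends → Sprint Session and Roadmap Check-in overlap.

Roadmap Check-in & Sprint Session, Safety Huddle & Strategy Standup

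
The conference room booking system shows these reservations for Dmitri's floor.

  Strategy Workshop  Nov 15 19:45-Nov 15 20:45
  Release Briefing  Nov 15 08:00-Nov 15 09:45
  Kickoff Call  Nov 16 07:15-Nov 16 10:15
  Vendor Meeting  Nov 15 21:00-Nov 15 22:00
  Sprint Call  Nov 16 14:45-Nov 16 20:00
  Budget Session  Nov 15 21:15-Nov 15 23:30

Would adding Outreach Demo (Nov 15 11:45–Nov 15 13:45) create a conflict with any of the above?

No — it doesn't clash with anything

Release Briefing: ends Nov 15 09:45 at or before Outreach Demo starts Nov 15 11:45 → clear.
Strategy Workshop: starts Nov 15 19:45 at or after Outreach Demo ends Nov 15 13:45 → clear.
Vendor Meeting: starts Nov 15 21:00 at or after Outreach Demo ends Nov 15 13:45 → clear.
Budget Session: starts Nov 15 21:15 at or after Outreach Demo ends Nov 15 13:45 → clear.
Kickoff Call: starts Nov 16 07:15 at or after Outreach Demo ends Nov 15 13:45 → clear.
Sprint Call: starts Nov 16 14:45 at or after Outreach Demo ends Nov 15 13:45 → clear.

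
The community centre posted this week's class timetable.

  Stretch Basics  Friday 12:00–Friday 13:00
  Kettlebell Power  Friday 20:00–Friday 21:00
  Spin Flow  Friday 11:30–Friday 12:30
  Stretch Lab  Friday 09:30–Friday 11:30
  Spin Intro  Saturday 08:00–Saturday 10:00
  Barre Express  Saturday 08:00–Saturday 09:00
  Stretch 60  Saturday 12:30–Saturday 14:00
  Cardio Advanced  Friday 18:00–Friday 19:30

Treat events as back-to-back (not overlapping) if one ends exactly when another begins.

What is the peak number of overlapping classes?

Walk through starts and ends in time order (an end at T is processed before a start at T):
Friday 09:30 start Stretch Lab → 1
Friday 11:30 end Stretch Lab → 0
Friday 11:30 start Spin Flow → 1
Friday 12:00 start Stretch Basics → 2
Friday 12:30 end Spin Flow → 1
Friday 13:00 end Stretch Basics → 0
Friday 18:00 start Cardio Advanced → 1
Friday 19:30 end Cardio Advanced → 0
Friday 20:00 start Kettlebell Power → 1
Friday 21:00 end Kettlebell Power → 0
Saturday 08:00 start Barre Express → 1
Saturday 08:00 start Spin Intro → 2
Saturday 09:00 end Barre Express → 1
Saturday 10:00 end Spin Intro → 0
Saturday 12:30 start Stretch 60 → 1
Saturday 14:00 end Stretch 60 → 0
Peak is 2, at Friday 12:00 (Spin Flow, Stretch Basics).

2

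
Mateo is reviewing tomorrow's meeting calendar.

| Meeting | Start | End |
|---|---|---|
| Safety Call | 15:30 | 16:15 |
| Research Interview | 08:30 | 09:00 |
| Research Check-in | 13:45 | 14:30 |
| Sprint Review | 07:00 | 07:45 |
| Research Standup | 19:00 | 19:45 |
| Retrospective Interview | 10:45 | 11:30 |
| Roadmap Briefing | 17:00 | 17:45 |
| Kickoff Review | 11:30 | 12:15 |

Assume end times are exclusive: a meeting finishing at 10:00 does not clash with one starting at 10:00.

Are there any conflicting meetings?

Two intervals overlap when each starts before the other ends.
Sorted by start: Sprint Review, Research Interview, Retrospective Interview, Kickoff Review, Research Check-in, Safety Call, Roadmap Briefing, Research Standup.
Research Interview starts after Sprint Review ends; Sprint Review is clear from here.
Retrospective Interview starts after Research Interview ends; Research Interview is clear from here.
Kickoff Review starts exactly when Retrospective Interview ends (back-to-back, no overlap); Retrospective Interview is clear from here.
Research Check-in starts after Kickoff Review ends; Kickoff Review is clear from here.
Safety Call starts after Research Check-in ends; Research Check-in is clear from here.
Roadmap Briefing starts after Safety Call ends; Safety Call is clear from here.
Research Standup starts after Roadmap Briefing ends.
Every pair is clear; the schedule has no overlaps.

No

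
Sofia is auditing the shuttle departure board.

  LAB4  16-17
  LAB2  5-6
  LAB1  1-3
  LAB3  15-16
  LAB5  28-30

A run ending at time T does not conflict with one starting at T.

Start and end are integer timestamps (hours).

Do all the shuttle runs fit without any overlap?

Sorted by start: LAB1, LAB2, LAB3, LAB4, LAB5.
LAB2 starts after LAB1 ends, so LAB1 has no further overlaps.
LAB3 starts after LAB2 ends, so LAB2 has no further overlaps.
LAB4 starts exactly when LAB3 ends (back-to-back, no overlap), so LAB3 has no further overlaps.
LAB5 starts after LAB4 ends.
Every pair is clear; the schedule has no overlaps.

Yes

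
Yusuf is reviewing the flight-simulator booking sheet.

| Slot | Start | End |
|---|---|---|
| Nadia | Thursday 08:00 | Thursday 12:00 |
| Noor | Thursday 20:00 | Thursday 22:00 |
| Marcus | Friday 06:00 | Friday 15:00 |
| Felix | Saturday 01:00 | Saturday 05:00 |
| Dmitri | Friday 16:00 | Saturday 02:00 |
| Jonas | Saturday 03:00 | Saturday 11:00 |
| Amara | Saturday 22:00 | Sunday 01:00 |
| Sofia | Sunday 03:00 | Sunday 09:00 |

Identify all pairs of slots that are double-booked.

Dmitri & Felix, Felix & Jonas

Check each pair: they overlap iff neither finishes before the other starts.
Sorted by start: Nadia, Noor, Marcus, Dmitri, Felix, Jonas, Amara, Sofia.
Noor starts after Nadia ends — done with Nadia.
Marcus starts after Noor ends — done with Noor.
Dmitri starts after Marcus ends — done with Marcus.
Felix starts before Dmitri ends → Dmitri and Felix overlap.
Jonas starts after Dmitri ends — done with Dmitri.
Jonas starts before Felix ends → Felix and Jonas overlap.
Amara starts after Felix ends — done with Felix.
Amara starts after Jonas ends — done with Jonas.
Sofia starts after Amara ends.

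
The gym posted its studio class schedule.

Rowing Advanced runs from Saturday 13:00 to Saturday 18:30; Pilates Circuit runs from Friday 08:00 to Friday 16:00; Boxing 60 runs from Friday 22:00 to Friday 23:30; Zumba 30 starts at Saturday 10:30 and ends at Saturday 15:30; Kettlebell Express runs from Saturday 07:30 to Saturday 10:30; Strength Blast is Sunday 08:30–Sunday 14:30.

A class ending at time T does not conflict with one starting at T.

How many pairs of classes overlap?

Sorted by start: Pilates Circuit, Boxing 60, Kettlebell Express, Zumba 30, Rowing Advanced, Strength Blast.
Boxing 60 starts after Pilates Circuit ends; Pilates Circuit is clear from here.
Kettlebell Express starts after Boxing 60 ends; Boxing 60 is clear from here.
Zumba 30 starts exactly when Kettlebell Express ends (back-to-back, no overlap); Kettlebell Express is clear from here.
Rowing Advanced starts before Zumba 30 ends → Zumba 30 and Rowing Advanced overlap.
Strength Blast starts after Zumba 30 ends.
Strength Blast starts after Rowing Advanced ends.
Overlapping pairs: Rowing Advanced & Zumba 30 — 1 in total.

1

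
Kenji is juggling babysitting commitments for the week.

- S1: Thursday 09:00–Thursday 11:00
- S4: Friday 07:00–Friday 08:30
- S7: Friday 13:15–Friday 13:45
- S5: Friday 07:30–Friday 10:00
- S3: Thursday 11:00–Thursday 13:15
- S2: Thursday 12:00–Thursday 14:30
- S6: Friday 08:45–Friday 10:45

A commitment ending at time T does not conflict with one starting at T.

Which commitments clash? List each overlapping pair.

Sorted by start: S1, S3, S2, S4, S5, S6, S7.
S3 starts exactly when S1 ends (back-to-back, no overlap), so nothing later overlaps S1 either.
S2 starts before S3 ends → S3 and S2 overlap.
S4 starts after S3 ends, so nothing later overlaps S3 either.
S4 starts after S2 ends, so nothing later overlaps S2 either.
S5 starts before S4 ends → S4 and S5 overlap.
S6 starts after S4 ends, so nothing later overlaps S4 either.
S6 starts before S5 ends → S5 and S6 overlap.
S7 starts after S5 ends.
S7 starts after S6 ends.

S2 & S3, S4 & S5, S5 & S6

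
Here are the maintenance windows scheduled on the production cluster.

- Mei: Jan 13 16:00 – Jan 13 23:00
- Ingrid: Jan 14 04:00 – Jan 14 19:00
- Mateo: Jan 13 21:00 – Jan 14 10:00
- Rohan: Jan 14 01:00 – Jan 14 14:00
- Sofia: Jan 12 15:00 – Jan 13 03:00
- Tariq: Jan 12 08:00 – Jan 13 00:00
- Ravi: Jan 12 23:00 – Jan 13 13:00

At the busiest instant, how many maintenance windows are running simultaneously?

3

Sweep the timeline, counting +1 at each start and −1 at each end (ends before starts at a tie):
Jan 12 08:00 start Tariq → 1
Jan 12 15:00 start Sofia → 2
Jan 12 23:00 start Ravi → 3
Jan 13 00:00 end Tariq → 2
Jan 13 03:00 end Sofia → 1
Jan 13 13:00 end Ravi → 0
Jan 13 16:00 start Mei → 1
Jan 13 21:00 start Mateo → 2
Jan 13 23:00 end Mei → 1
Jan 14 01:00 start Rohan → 2
Jan 14 04:00 start Ingrid → 3
Jan 14 10:00 end Mateo → 2
Jan 14 14:00 end Rohan → 1
Jan 14 19:00 end Ingrid → 0
Peak is 3, at Jan 12 23:00 (Ravi, Sofia, Tariq).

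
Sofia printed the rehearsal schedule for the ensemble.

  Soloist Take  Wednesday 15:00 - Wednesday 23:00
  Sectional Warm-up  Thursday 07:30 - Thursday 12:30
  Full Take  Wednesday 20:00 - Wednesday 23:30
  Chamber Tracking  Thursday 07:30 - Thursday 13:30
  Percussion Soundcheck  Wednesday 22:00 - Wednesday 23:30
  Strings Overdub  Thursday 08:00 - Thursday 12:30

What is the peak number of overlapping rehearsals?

Sort all start/end points and keep a running count:
Wednesday 15:00 start Soloist Take → 1
Wednesday 20:00 start Full Take → 2
Wednesday 22:00 start Percussion Soundcheck → 3
Wednesday 23:00 end Soloist Take → 2
Wednesday 23:30 end Full Take → 1
Wednesday 23:30 end Percussion Soundcheck → 0
Thursday 07:30 start Chamber Tracking → 1
Thursday 07:30 start Sectional Warm-up → 2
Thursday 08:00 start Strings Overdub → 3
Thursday 12:30 end Sectional Warm-up → 2
Thursday 12:30 end Strings Overdub → 1
Thursday 13:30 end Chamber Tracking → 0
Peak is 3, at Wednesday 22:00 (Full Take, Percussion Soundcheck, Soloist Take).

3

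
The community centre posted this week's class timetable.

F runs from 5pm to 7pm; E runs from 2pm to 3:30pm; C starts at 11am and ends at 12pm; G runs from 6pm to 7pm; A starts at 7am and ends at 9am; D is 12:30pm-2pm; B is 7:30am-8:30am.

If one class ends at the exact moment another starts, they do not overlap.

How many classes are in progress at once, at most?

Sweep the timeline, counting +1 at each start and −1 at each end (ends before starts at a tie):
7am start A → 1
7:30am start B → 2
8:30am end B → 1
9am end A → 0
11am start C → 1
12pm end C → 0
12:30pm start D → 1
2pm end D → 0
2pm start E → 1
3:30pm end E → 0
5pm start F → 1
6pm start G → 2
7pm end F → 1
7pm end G → 0
Peak is 2, at 7:30am (A, B).

2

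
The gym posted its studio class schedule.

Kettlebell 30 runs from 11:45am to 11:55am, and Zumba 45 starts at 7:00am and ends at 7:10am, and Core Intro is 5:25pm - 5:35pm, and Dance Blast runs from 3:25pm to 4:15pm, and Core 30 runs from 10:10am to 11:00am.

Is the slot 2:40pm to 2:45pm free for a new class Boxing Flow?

Yes — the slot is free

Zumba 45: ends 7:10am at or before Boxing Flow starts 2:40pm → clear.
Core 30: ends 11:00am at or before Boxing Flow starts 2:40pm → clear.
Kettlebell 30: ends 11:55am at or before Boxing Flow starts 2:40pm → clear.
Dance Blast: starts 3:25pm at or after Boxing Flow ends 2:45pm → clear.
Core Intro: starts 5:25pm at or after Boxing Flow ends 2:45pm → clear.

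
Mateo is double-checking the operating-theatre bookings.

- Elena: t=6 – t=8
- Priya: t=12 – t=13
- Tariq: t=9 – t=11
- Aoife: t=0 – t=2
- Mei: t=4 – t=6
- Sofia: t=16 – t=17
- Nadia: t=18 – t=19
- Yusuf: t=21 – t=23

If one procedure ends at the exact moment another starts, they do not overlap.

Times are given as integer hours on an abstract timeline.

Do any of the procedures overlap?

Two intervals overlap when each starts before the other ends.
Sorted by start: Aoife, Mei, Elena, Tariq, Priya, Sofia, Nadia, Yusuf.
Mei starts after Aoife ends; Aoife is clear from here.
Elena starts exactly when Mei ends (back-to-back, no overlap); Mei is clear from here.
Tariq starts after Elena ends; Elena is clear from here.
Priya starts after Tariq ends; Tariq is clear from here.
Sofia starts after Priya ends; Priya is clear from here.
Nadia starts after Sofia ends; Sofia is clear from here.
Yusuf starts after Nadia ends.
Every pair is clear; the schedule has no overlaps.

No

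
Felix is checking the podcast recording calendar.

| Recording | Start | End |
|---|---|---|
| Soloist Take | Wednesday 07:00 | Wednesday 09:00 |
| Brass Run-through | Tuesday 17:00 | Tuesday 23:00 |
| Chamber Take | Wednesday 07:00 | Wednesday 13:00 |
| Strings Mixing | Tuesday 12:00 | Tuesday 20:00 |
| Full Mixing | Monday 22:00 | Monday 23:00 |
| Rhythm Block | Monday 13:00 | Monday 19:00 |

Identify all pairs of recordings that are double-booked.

Check each pair: they overlap iff neither finishes before the other starts.
Sorted by start: Rhythm Block, Full Mixing, Strings Mixing, Brass Run-through, Chamber Take, Soloist Take.
Full Mixing starts after Rhythm Block ends — done with Rhythm Block.
Strings Mixing starts after Full Mixing ends — done with Full Mixing.
Brass Run-through starts before Strings Mixing ends → Strings Mixing and Brass Run-through overlap.
Chamber Take starts after Strings Mixing ends — done with Strings Mixing.
Chamber Take starts after Brass Run-through ends — done with Brass Run-through.
Soloist Take starts before Chamber Take ends → Chamber Take and Soloist Take overlap.

Brass Run-through & Strings Mixing, Chamber Take & Soloist Take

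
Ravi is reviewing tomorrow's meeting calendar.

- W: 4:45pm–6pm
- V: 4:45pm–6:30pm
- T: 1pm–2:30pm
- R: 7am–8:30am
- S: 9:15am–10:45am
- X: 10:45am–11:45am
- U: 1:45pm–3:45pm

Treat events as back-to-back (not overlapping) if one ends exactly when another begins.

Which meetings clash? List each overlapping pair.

T & U, V & W

Sorted by start: R, S, X, T, U, V, W.
S starts after R ends — done with R.
X starts exactly when S ends (back-to-back, no overlap) — done with S.
T starts after X ends — done with X.
U starts before T ends → T and U overlap.
V starts after T ends — done with T.
V starts after U ends — done with U.
W starts before V ends → V and W overlap.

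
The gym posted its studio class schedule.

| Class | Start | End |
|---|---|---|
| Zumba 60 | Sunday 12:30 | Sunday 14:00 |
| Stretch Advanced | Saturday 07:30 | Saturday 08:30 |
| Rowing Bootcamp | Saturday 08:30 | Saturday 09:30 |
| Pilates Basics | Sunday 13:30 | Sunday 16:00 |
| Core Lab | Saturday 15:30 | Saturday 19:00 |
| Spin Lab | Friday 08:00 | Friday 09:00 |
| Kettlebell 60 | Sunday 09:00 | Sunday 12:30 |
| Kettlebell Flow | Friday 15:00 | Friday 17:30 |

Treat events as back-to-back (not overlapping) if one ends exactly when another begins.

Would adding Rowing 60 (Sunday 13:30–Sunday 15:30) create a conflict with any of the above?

Spin Lab: ends Friday 09:00 at or before Rowing 60 starts Sunday 13:30 → clear.
Kettlebell Flow: ends Friday 17:30 at or before Rowing 60 starts Sunday 13:30 → clear.
Stretch Advanced: ends Saturday 08:30 at or before Rowing 60 starts Sunday 13:30 → clear.
Rowing Bootcamp: ends Saturday 09:30 at or before Rowing 60 starts Sunday 13:30 → clear.
Core Lab: ends Saturday 19:00 at or before Rowing 60 starts Sunday 13:30 → clear.
Kettlebell 60: ends Sunday 12:30 at or before Rowing 60 starts Sunday 13:30 → clear.
Zumba 60: starts Sunday 12:30 before Rowing 60 ends Sunday 15:30, and ends Sunday 14:00 after Rowing 60 starts Sunday 13:30 → overlap.
Pilates Basics: starts Sunday 13:30 before Rowing 60 ends Sunday 15:30, and ends Sunday 16:00 after Rowing 60 starts Sunday 13:30 → overlap.
Rowing 60 overlaps Zumba 60, Pilates Basics.

Yes — it overlaps Pilates Basics, Zumba 60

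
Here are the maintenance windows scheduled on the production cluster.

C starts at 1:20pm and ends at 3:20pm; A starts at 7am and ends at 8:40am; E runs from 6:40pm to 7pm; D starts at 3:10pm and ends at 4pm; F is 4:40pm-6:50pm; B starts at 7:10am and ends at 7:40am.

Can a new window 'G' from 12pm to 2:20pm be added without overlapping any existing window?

A: ends 8:40am at or before G starts 12pm → clear.
B: ends 7:40am at or before G starts 12pm → clear.
C: starts 1:20pm before G ends 2:20pm, and ends 3:20pm after G starts 12pm → overlap.
D: starts 3:10pm at or after G ends 2:20pm → clear.
F: starts 4:40pm at or after G ends 2:20pm → clear.
E: starts 6:40pm at or after G ends 2:20pm → clear.
G overlaps C.

No — it overlaps C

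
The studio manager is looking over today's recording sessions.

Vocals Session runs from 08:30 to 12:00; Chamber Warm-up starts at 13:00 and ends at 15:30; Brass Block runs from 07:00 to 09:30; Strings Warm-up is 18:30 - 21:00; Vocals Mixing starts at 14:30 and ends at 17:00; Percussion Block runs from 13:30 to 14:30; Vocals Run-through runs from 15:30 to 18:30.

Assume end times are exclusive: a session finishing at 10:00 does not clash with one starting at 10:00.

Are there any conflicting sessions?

Yes

Sorted by start: Brass Block, Vocals Session, Chamber Warm-up, Percussion Block, Vocals Mixing, Vocals Run-through, Strings Warm-up.
Vocals Session starts before Brass Block ends → Brass Block and Vocals Session overlap.
That's a conflict, so the schedule is not conflict-free.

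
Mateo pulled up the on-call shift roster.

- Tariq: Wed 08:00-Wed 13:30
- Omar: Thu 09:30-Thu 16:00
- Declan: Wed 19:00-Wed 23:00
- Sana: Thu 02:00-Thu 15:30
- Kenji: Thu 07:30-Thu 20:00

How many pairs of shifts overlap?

Sorted by start: Tariq, Declan, Sana, Kenji, Omar.
Declan starts after Tariq ends — done with Tariq.
Sana starts after Declan ends — done with Declan.
Kenji starts before Sana ends → Sana and Kenji overlap.
Omar starts before Sana ends → Sana and Omar overlap.
Omar starts before Kenji ends → Kenji and Omar overlap.
Overlapping pairs: Kenji & Omar, Kenji & Sana, Omar & Sana — 3 in total.

3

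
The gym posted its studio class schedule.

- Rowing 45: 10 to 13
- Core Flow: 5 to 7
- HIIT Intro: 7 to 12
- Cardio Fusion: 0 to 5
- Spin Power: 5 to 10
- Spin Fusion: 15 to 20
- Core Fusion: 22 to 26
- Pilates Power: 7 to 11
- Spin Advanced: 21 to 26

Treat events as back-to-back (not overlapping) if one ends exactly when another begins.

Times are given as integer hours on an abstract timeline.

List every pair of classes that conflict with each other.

Sorted by start: Cardio Fusion, Core Flow, Spin Power, Pilates Power, HIIT Intro, Rowing 45, Spin Fusion, Spin Advanced, Core Fusion.
Core Flow starts exactly when Cardio Fusion ends (back-to-back, no overlap), so Cardio Fusion has no further overlaps.
Spin Power starts before Core Flow ends → Core Flow and Spin Power overlap.
Pilates Power starts exactly when Core Flow ends (back-to-back, no overlap), so Core Flow has no further overlaps.
Pilates Power starts before Spin Power ends → Spin Power and Pilates Power overlap.
HIIT Intro starts before Spin Power ends → Spin Power and HIIT Intro overlap.
Rowing 45 starts exactly when Spin Power ends (back-to-back, no overlap), so Spin Power has no further overlaps.
HIIT Intro starts before Pilates Power ends → Pilates Power and HIIT Intro overlap.
Rowing 45 starts before Pilates Power ends → Pilates Power and Rowing 45 overlap.
Spin Fusion starts after Pilates Power ends, so Pilates Power has no further overlaps.
Rowing 45 starts before HIIT Intro ends → HIIT Intro and Rowing 45 overlap.
Spin Fusion starts after HIIT Intro ends, so HIIT Intro has no further overlaps.
Spin Fusion starts after Rowing 45 ends, so Rowing 45 has no further overlaps.
Spin Advanced starts after Spin Fusion ends, so Spin Fusion has no further overlaps.
Core Fusion starts before Spin Advanced ends → Spin Advanced and Core Fusion overlap.

Core Flow & Spin Power, Core Fusion & Spin Advanced, HIIT Intro & Pilates Power, HIIT Intro & Rowing 45, HIIT Intro & Spin Power, Pilates Power & Rowing 45, Pilates Power & Spin Power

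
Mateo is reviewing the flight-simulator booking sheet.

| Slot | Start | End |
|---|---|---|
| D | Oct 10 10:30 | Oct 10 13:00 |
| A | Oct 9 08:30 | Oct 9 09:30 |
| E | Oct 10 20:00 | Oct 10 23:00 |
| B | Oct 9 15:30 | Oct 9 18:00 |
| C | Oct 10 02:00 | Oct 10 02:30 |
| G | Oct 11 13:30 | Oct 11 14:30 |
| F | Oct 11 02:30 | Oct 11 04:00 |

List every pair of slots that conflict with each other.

none

Sorted by start: A, B, C, D, E, F, G.
B starts after A ends — done with A.
C starts after B ends — done with B.
D starts after C ends — done with C.
E starts after D ends — done with D.
F starts after E ends — done with E.
G starts after F ends.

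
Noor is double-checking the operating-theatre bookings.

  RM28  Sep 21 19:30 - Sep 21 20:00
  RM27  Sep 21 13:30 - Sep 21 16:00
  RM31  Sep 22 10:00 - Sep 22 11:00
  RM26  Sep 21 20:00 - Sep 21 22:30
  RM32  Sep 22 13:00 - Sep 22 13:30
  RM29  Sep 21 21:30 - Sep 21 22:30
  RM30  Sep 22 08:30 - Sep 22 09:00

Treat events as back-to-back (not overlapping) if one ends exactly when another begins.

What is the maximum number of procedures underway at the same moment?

Walk through starts and ends in time order (an end at T is processed before a start at T):
Sep 21 13:30 start RM27 → 1
Sep 21 16:00 end RM27 → 0
Sep 21 19:30 start RM28 → 1
Sep 21 20:00 end RM28 → 0
Sep 21 20:00 start RM26 → 1
Sep 21 21:30 start RM29 → 2
Sep 21 22:30 end RM26 → 1
Sep 21 22:30 end RM29 → 0
Sep 22 08:30 start RM30 → 1
Sep 22 09:00 end RM30 → 0
Sep 22 10:00 start RM31 → 1
Sep 22 11:00 end RM31 → 0
Sep 22 13:00 start RM32 → 1
Sep 22 13:30 end RM32 → 0
Peak is 2, at Sep 21 21:30 (RM26, RM29).

2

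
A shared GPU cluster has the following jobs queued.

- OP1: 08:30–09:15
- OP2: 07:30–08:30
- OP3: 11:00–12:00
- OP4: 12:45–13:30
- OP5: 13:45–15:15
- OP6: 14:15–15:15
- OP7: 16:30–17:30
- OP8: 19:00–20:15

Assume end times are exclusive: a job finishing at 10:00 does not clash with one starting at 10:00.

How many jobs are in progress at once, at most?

Sort all start/end points and keep a running count:
07:30 start OP2 → 1
08:30 end OP2 → 0
08:30 start OP1 → 1
09:15 end OP1 → 0
11:00 start OP3 → 1
12:00 end OP3 → 0
12:45 start OP4 → 1
13:30 end OP4 → 0
13:45 start OP5 → 1
14:15 start OP6 → 2
15:15 end OP5 → 1
15:15 end OP6 → 0
16:30 start OP7 → 1
17:30 end OP7 → 0
19:00 start OP8 → 1
20:15 end OP8 → 0
Peak is 2, at 14:15 (OP5, OP6).

2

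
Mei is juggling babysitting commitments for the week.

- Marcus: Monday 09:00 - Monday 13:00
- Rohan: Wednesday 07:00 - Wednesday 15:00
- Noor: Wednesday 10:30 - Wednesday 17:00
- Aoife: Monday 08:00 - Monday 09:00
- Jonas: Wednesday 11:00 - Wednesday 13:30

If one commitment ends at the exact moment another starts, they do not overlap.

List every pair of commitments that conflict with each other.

Jonas & Noor, Jonas & Rohan, Noor & Rohan

Sorted by start: Aoife, Marcus, Rohan, Noor, Jonas.
Marcus starts exactly when Aoife ends (back-to-back, no overlap), so Aoife has no further overlaps.
Rohan starts after Marcus ends, so Marcus has no further overlaps.
Noor starts before Rohan ends → Rohan and Noor overlap.
Jonas starts before Rohan ends → Rohan and Jonas overlap.
Jonas starts before Noor ends → Noor and Jonas overlap.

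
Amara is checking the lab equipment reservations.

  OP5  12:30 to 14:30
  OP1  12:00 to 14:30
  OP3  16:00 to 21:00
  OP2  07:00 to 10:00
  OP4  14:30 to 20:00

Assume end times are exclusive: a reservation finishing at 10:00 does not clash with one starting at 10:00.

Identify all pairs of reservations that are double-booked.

Two intervals overlap when each starts before the other ends.
Sorted by start: OP2, OP1, OP5, OP4, OP3.
OP1 starts after OP2 ends — done with OP2.
OP5 starts before OP1 ends → OP1 and OP5 overlap.
OP4 starts exactly when OP1 ends (back-to-back, no overlap) — done with OP1.
OP4 starts exactly when OP5 ends (back-to-back, no overlap) — done with OP5.
OP3 starts before OP4 ends → OP4 and OP3 overlap.

OP1 & OP5, OP3 & OP4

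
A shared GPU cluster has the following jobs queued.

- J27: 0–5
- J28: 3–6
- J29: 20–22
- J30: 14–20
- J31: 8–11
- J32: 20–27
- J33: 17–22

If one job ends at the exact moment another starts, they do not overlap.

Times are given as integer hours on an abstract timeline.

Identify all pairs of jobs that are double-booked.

J27 & J28, J29 & J32, J29 & J33, J30 & J33, J32 & J33

Sorted by start: J27, J28, J31, J30, J33, J29, J32.
J28 starts before J27 ends → J27 and J28 overlap.
J31 starts after J27 ends, so J27 has no further overlaps.
J31 starts after J28 ends, so J28 has no further overlaps.
J30 starts after J31 ends, so J31 has no further overlaps.
J33 starts before J30 ends → J30 and J33 overlap.
J29 starts exactly when J30 ends (back-to-back, no overlap), so J30 has no further overlaps.
J29 starts before J33 ends → J33 and J29 overlap.
J32 starts before J33 ends → J33 and J32 overlap.
J32 starts before J29 ends → J29 and J32 overlap.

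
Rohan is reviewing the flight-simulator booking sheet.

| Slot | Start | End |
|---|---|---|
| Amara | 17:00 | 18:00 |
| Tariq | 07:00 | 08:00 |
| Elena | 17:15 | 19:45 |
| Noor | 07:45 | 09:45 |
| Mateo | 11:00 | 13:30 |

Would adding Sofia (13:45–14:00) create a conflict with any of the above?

No — it doesn't clash with anything

Tariq: ends 08:00 at or before Sofia starts 13:45 → clear.
Noor: ends 09:45 at or before Sofia starts 13:45 → clear.
Mateo: ends 13:30 at or before Sofia starts 13:45 → clear.
Amara: starts 17:00 at or after Sofia ends 14:00 → clear.
Elena: starts 17:15 at or after Sofia ends 14:00 → clear.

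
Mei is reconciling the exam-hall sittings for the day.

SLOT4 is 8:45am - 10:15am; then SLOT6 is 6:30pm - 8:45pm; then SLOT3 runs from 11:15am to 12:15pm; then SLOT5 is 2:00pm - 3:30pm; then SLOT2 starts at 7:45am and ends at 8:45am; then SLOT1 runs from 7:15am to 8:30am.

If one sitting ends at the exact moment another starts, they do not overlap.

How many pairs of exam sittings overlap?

Two intervals overlap when each starts before the other ends.
Sorted by start: SLOT1, SLOT2, SLOT4, SLOT3, SLOT5, SLOT6.
SLOT2 starts before SLOT1 ends → SLOT1 and SLOT2 overlap.
SLOT4 starts after SLOT1 ends; SLOT1 is clear from here.
SLOT4 starts exactly when SLOT2 ends (back-to-back, no overlap); SLOT2 is clear from here.
SLOT3 starts after SLOT4 ends; SLOT4 is clear from here.
SLOT5 starts after SLOT3 ends; SLOT3 is clear from here.
SLOT6 starts after SLOT5 ends.
Overlapping pairs: SLOT1 & SLOT2 — 1 in total.

1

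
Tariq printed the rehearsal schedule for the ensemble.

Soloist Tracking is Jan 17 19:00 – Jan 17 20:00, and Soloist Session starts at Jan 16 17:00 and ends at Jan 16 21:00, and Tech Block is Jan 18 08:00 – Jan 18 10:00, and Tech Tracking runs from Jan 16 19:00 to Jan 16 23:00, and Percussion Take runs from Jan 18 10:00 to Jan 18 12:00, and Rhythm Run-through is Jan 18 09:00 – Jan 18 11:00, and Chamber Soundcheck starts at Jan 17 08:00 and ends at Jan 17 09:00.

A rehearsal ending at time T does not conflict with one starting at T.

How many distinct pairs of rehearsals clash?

Check each pair: they overlap iff neither finishes before the other starts.
Sorted by start: Soloist Session, Tech Tracking, Chamber Soundcheck, Soloist Tracking, Tech Block, Rhythm Run-through, Percussion Take.
Tech Tracking starts before Soloist Session ends → Soloist Session and Tech Tracking overlap.
Chamber Soundcheck starts after Soloist Session ends — done with Soloist Session.
Chamber Soundcheck starts after Tech Tracking ends — done with Tech Tracking.
Soloist Tracking starts after Chamber Soundcheck ends — done with Chamber Soundcheck.
Tech Block starts after Soloist Tracking ends — done with Soloist Tracking.
Rhythm Run-through starts before Tech Block ends → Tech Block and Rhythm Run-through overlap.
Percussion Take starts exactly when Tech Block ends (back-to-back, no overlap).
Percussion Take starts before Rhythm Run-through ends → Rhythm Run-through and Percussion Take overlap.
Overlapping pairs: Percussion Take & Rhythm Run-through, Rhythm Run-through & Tech Block, Soloist Session & Tech Tracking — 3 in total.

3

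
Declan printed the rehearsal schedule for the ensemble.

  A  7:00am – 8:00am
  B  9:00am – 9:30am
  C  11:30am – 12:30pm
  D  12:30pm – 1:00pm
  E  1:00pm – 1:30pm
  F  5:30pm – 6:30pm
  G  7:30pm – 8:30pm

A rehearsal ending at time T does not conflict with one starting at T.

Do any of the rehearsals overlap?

Sorted by start: A, B, C, D, E, F, G.
B starts after A ends, so A has no further overlaps.
C starts after B ends, so B has no further overlaps.
D starts exactly when C ends (back-to-back, no overlap), so C has no further overlaps.
E starts exactly when D ends (back-to-back, no overlap), so D has no further overlaps.
F starts after E ends, so E has no further overlaps.
G starts after F ends.
Every pair is clear; the schedule has no overlaps.

No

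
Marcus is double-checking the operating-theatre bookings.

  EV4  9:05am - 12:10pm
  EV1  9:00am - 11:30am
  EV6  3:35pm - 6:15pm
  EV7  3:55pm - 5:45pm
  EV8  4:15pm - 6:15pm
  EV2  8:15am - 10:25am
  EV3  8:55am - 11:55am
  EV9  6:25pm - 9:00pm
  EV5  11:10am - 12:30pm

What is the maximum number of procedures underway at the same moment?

4

Walk through starts and ends in time order (an end at T is processed before a start at T):
8:15am start EV2 → 1
8:55am start EV3 → 2
9:00am start EV1 → 3
9:05am start EV4 → 4
10:25am end EV2 → 3
11:10am start EV5 → 4
11:30am end EV1 → 3
11:55am end EV3 → 2
12:10pm end EV4 → 1
12:30pm end EV5 → 0
3:35pm start EV6 → 1
3:55pm start EV7 → 2
4:15pm start EV8 → 3
5:45pm end EV7 → 2
6:15pm end EV6 → 1
6:15pm end EV8 → 0
6:25pm start EV9 → 1
9:00pm end EV9 → 0
Peak is 4, at 9:05am (EV1, EV2, EV3, EV4).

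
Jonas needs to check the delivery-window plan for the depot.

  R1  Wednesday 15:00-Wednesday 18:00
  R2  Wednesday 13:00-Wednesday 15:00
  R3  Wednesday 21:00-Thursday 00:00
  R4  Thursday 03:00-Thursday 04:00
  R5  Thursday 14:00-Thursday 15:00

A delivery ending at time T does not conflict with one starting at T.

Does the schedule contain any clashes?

No

Sorted by start: R2, R1, R3, R4, R5.
R1 starts exactly when R2 ends (back-to-back, no overlap), so R2 has no further overlaps.
R3 starts after R1 ends, so R1 has no further overlaps.
R4 starts after R3 ends, so R3 has no further overlaps.
R5 starts after R4 ends.
Every pair is clear; the schedule has no overlaps.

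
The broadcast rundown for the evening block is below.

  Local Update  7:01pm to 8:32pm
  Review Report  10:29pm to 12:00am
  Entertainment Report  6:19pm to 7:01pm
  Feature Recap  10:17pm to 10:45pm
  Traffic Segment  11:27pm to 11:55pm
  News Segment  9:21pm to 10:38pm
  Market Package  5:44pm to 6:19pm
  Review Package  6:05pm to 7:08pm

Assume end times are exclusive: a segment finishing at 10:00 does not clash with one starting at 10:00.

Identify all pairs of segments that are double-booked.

Sorted by start: Market Package, Review Package, Entertainment Report, Local Update, News Segment, Feature Recap, Review Report, Traffic Segment.
Review Package starts before Market Package ends → Market Package and Review Package overlap.
Entertainment Report starts exactly when Market Package ends (back-to-back, no overlap), so Market Package has no further overlaps.
Entertainment Report starts before Review Package ends → Review Package and Entertainment Report overlap.
Local Update starts before Review Package ends → Review Package and Local Update overlap.
News Segment starts after Review Package ends, so Review Package has no further overlaps.
Local Update starts exactly when Entertainment Report ends (back-to-back, no overlap), so Entertainment Report has no further overlaps.
News Segment starts after Local Update ends, so Local Update has no further overlaps.
Feature Recap starts before News Segment ends → News Segment and Feature Recap overlap.
Review Report starts before News Segment ends → News Segment and Review Report overlap.
Traffic Segment starts after News Segment ends.
Review Report starts before Feature Recap ends → Feature Recap and Review Report overlap.
Traffic Segment starts after Feature Recap ends.
Traffic Segment starts before Review Report ends → Review Report and Traffic Segment overlap.

Entertainment Report & Review Package, Feature Recap & News Segment, Feature Recap & Review Report, Local Update & Review Package, Market Package & Review Package, News Segment & Review Report, Review Report & Traffic Segment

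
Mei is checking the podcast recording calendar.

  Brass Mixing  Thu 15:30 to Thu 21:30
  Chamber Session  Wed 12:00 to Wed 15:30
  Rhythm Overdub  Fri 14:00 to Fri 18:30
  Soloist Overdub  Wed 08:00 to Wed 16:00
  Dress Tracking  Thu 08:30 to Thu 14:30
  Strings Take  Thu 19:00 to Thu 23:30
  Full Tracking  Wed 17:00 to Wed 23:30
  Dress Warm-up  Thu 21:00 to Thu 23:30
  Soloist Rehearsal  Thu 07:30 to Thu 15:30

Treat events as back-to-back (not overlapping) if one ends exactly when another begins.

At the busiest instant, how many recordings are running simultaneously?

3

Sweep the timeline, counting +1 at each start and −1 at each end (ends before starts at a tie):
Wed 08:00 start Soloist Overdub → 1
Wed 12:00 start Chamber Session → 2
Wed 15:30 end Chamber Session → 1
Wed 16:00 end Soloist Overdub → 0
Wed 17:00 start Full Tracking → 1
Wed 23:30 end Full Tracking → 0
Thu 07:30 start Soloist Rehearsal → 1
Thu 08:30 start Dress Tracking → 2
Thu 14:30 end Dress Tracking → 1
Thu 15:30 end Soloist Rehearsal → 0
Thu 15:30 start Brass Mixing → 1
Thu 19:00 start Strings Take → 2
Thu 21:00 start Dress Warm-up → 3
Thu 21:30 end Brass Mixing → 2
Thu 23:30 end Dress Warm-up → 1
Thu 23:30 end Strings Take → 0
Fri 14:00 start Rhythm Overdub → 1
Fri 18:30 end Rhythm Overdub → 0
Peak is 3, at Thu 21:00 (Brass Mixing, Dress Warm-up, Strings Take).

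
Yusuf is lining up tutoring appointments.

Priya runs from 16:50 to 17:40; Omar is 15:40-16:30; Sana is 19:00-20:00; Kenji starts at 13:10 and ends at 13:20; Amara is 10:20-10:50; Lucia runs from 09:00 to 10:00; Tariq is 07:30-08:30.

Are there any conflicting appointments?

No

Sorted by start: Tariq, Lucia, Amara, Kenji, Omar, Priya, Sana.
Lucia starts after Tariq ends; Tariq is clear from here.
Amara starts after Lucia ends; Lucia is clear from here.
Kenji starts after Amara ends; Amara is clear from here.
Omar starts after Kenji ends; Kenji is clear from here.
Priya starts after Omar ends; Omar is clear from here.
Sana starts after Priya ends.
Every pair is clear; the schedule has no overlaps.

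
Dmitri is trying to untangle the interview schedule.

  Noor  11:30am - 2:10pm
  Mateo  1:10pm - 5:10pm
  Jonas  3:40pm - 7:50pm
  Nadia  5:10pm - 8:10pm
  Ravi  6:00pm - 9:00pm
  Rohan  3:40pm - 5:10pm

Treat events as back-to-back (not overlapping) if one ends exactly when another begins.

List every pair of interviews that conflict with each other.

Sorted by start: Noor, Mateo, Jonas, Rohan, Nadia, Ravi.
Mateo starts before Noor ends → Noor and Mateo overlap.
Jonas starts after Noor ends, so Noor has no further overlaps.
Jonas starts before Mateo ends → Mateo and Jonas overlap.
Rohan starts before Mateo ends → Mateo and Rohan overlap.
Nadia starts exactly when Mateo ends (back-to-back, no overlap), so Mateo has no further overlaps.
Rohan starts before Jonas ends → Jonas and Rohan overlap.
Nadia starts before Jonas ends → Jonas and Nadia overlap.
Ravi starts before Jonas ends → Jonas and Ravi overlap.
Nadia starts exactly when Rohan ends (back-to-back, no overlap), so Rohan has no further overlaps.
Ravi starts before Nadia ends → Nadia and Ravi overlap.

Jonas & Mateo, Jonas & Nadia, Jonas & Ravi, Jonas & Rohan, Mateo & Noor, Mateo & Rohan, Nadia & Ravi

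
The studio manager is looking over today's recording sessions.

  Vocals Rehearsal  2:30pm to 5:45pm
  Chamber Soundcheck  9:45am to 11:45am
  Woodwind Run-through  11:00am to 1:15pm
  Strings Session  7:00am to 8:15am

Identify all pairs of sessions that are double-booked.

Sorted by start: Strings Session, Chamber Soundcheck, Woodwind Run-through, Vocals Rehearsal.
Chamber Soundcheck starts after Strings Session ends, so nothing later overlaps Strings Session either.
Woodwind Run-through starts before Chamber Soundcheck ends → Chamber Soundcheck and Woodwind Run-through overlap.
Vocals Rehearsal starts after Chamber Soundcheck ends.
Vocals Rehearsal starts after Woodwind Run-through ends.

Chamber Soundcheck & Woodwind Run-through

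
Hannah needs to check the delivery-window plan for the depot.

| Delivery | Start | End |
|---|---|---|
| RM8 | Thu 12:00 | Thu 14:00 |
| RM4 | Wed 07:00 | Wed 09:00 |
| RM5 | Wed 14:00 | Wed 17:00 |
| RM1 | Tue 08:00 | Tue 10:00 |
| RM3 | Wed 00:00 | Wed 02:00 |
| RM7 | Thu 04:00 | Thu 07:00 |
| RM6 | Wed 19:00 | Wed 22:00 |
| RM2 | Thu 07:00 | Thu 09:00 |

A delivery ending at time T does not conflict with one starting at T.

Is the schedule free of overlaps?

Yes

Sorted by start: RM1, RM3, RM4, RM5, RM6, RM7, RM2, RM8.
RM3 starts after RM1 ends, so RM1 has no further overlaps.
RM4 starts after RM3 ends, so RM3 has no further overlaps.
RM5 starts after RM4 ends, so RM4 has no further overlaps.
RM6 starts after RM5 ends, so RM5 has no further overlaps.
RM7 starts after RM6 ends, so RM6 has no further overlaps.
RM2 starts exactly when RM7 ends (back-to-back, no overlap), so RM7 has no further overlaps.
RM8 starts after RM2 ends.
Every pair is clear; the schedule has no overlaps.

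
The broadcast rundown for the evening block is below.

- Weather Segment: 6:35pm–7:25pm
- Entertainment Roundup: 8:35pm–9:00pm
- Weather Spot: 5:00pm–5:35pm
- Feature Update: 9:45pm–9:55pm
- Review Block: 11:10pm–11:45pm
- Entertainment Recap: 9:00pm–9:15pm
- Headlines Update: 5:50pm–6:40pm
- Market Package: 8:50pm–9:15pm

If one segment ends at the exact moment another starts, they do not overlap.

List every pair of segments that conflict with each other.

Sorted by start: Weather Spot, Headlines Update, Weather Segment, Entertainment Roundup, Market Package, Entertainment Recap, Feature Update, Review Block.
Headlines Update starts after Weather Spot ends, so nothing later overlaps Weather Spot either.
Weather Segment starts before Headlines Update ends → Headlines Update and Weather Segment overlap.
Entertainment Roundup starts after Headlines Update ends, so nothing later overlaps Headlines Update either.
Entertainment Roundup starts after Weather Segment ends, so nothing later overlaps Weather Segment either.
Market Package starts before Entertainment Roundup ends → Entertainment Roundup and Market Package overlap.
Entertainment Recap starts exactly when Entertainment Roundup ends (back-to-back, no overlap), so nothing later overlaps Entertainment Roundup either.
Entertainment Recap starts before Market Package ends → Market Package and Entertainment Recap overlap.
Feature Update starts after Market Package ends, so nothing later overlaps Market Package either.
Feature Update starts after Entertainment Recap ends, so nothing later overlaps Entertainment Recap either.
Review Block starts after Feature Update ends.

Entertainment Recap & Market Package, Entertainment Roundup & Market Package, Headlines Update & Weather Segment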